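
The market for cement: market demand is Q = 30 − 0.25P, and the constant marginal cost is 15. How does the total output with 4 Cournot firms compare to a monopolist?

Cournot: Q = 21; Monopoly: Q = 13.125

Inverting demand: P = 120 − 4Q.
With 4 symmetric Cournot firms, each firm's FOC gives 120 − 20q = 15, so q = 5.25, Q = 4·5.25 = 21, and P = 36.
The monopolist equates marginal revenue to marginal cost: 120 − 8Q = 15, so Q = 13.125. From demand, P = 67.5.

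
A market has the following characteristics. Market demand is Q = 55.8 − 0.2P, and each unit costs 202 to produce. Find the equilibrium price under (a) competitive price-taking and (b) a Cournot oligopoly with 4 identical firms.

Competition: P = 202; Cournot: P = 217.4

Inverting demand: P = 279 − 5Q.
Competitive firms price at marginal cost: P = 202, giving Q = 15.4.
With 4 symmetric Cournot firms, each firm's FOC gives 279 − 25q = 202, so q = 3.08, Q = 4·3.08 = 12.32, and P = 217.4.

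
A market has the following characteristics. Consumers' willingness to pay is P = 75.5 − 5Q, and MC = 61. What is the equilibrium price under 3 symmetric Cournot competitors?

P = 64.625

Cournot with 3 identical firms: the symmetric best-response condition is 75.5 − 20q = 61. Each firm produces q = 0.725, total output Q = 2.175, price P = 64.625.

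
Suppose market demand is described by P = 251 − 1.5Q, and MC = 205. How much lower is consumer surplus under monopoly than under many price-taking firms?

CS falls by 529

Under competition P = MC = 205, so Q = (251 − 205)/1.5 = 92/3.
CS = ½·(251 − 205)·92/3 = 2116/3.
Monopoly sets MR = MC: 251 − 3Q = 205 ⇒ Q = 46/3, P = 251 − 1.5·46/3 = 228.
CS = ½·(251 − 228)·46/3 = 529/3.
Change in consumer surplus: 529/3 − 2116/3 = −529.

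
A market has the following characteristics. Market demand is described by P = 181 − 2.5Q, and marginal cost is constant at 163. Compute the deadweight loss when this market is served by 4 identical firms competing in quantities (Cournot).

DWL = 2.592

Competitive firms price at marginal cost: P = 163, giving Q = 7.2.
With 4 symmetric Cournot firms, each firm's FOC gives 181 − 12.5q = 163, so q = 1.44, Q = 4·1.44 = 5.76, and P = 166.6.
DWL is the triangle between Q = 5.76 and Q = 7.2: ½·(7.2 − 5.76)·(166.6 − 163) = 2.592.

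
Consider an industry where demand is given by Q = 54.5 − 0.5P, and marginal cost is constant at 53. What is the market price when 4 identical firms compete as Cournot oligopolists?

P = 64.2

Inverting demand: P = 109 − 2Q.
With 4 symmetric Cournot firms, each firm's FOC gives 109 − 10q = 53, so q = 5.6, Q = 4·5.6 = 22.4, and P = 64.2.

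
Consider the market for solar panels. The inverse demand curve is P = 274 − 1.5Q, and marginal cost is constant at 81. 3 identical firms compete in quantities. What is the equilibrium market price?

P = 129.25

In a 3-firm Cournot equilibrium, symmetry and the first-order condition give q = (274 − 81)/(6) = 193/6. So Q = 96.5 and P = 129.25.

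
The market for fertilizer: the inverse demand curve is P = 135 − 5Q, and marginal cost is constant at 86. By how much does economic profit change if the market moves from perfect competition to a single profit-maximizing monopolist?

π rises by 120.05

Perfect competition: P = MC = 86, so 135 − 5Q = 86 and Q = 9.8.
Profit = (86 − 86)·9.8 = 0.
Monopoly sets MR = MC: 135 − 10Q = 86 ⇒ Q = 4.9, P = 135 − 5·4.9 = 110.5.
Profit = (110.5 − 86)·4.9 = 120.05.
Change in economic profit: 120.05 − 0 = 120.05.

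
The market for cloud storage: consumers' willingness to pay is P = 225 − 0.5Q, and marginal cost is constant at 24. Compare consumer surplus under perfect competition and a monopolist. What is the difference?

Perfect competition: P = MC = 24, so 225 − 0.5Q = 24 and Q = 402.
CS = ½·(225 − 24)·402 = 40401.
Monopoly sets MR = MC: 225 − Q = 24 ⇒ Q = 201, P = 225 − 0.5·201 = 124.5.
CS = ½·(225 − 124.5)·201 = 10100.25.
Change in consumer surplus: 10100.25 − 40401 = −30300.75.

Consumer surplus falls by 30300.75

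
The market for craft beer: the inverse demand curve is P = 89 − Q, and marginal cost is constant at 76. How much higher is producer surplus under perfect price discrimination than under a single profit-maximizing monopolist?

PS rises by 42.25

The monopolist equates marginal revenue to marginal cost: 89 − 2Q = 76, so Q = 6.5. From demand, P = 82.5.
PS = (82.5 − 76)·6.5 = 42.25.
A perfectly discriminating monopolist sells every unit with P(Q) ≥ MC(Q), so output equals the competitive quantity Q = 13. Each buyer pays their reservation price, so CS = 0 and the firm captures all surplus.
PS = ½·(89 − 76)·13 = 84.5.
Change in producer surplus: 84.5 − 42.25 = 42.25.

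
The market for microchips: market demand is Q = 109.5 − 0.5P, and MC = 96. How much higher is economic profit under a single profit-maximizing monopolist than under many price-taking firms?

Economic profit rises by 1891.125

Inverting demand: P = 219 − 2Q.
Competitive firms price at marginal cost: P = 96, giving Q = 61.5.
Profit = (96 − 96)·61.5 = 0.
A monopolist chooses Q where MR = MC. MR = 219 − 4Q; setting this equal to 96 gives Q = 30.75 and P = 157.5.
Profit = (157.5 − 96)·30.75 = 1891.125.
Change in economic profit: 1891.125 − 0 = 1891.125.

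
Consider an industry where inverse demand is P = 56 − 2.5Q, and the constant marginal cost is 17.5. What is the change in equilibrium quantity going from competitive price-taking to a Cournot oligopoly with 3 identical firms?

Competitive firms price at marginal cost: P = 17.5, giving Q = 15.4.
In a 3-firm Cournot equilibrium, symmetry and the first-order condition give q = (56 − 17.5)/(10) = 3.85. So Q = 11.55 and P = 27.125.
Change in equilibrium quantity: 11.55 − 15.4 = −3.85.

Equilibrium quantity falls by 3.85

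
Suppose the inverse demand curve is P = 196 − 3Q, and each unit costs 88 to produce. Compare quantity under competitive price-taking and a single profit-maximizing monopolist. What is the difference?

Competitive firms price at marginal cost: P = 88, giving Q = 36.
The monopolist equates marginal revenue to marginal cost: 196 − 6Q = 88, so Q = 18. From demand, P = 142.
Change in quantity: 18 − 36 = −18.

Quantity falls by 18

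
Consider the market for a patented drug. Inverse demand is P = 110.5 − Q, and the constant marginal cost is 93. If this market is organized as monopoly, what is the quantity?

Q = 8.75

A monopolist chooses Q where MR = MC. MR = 110.5 − 2Q; setting this equal to 93 gives Q = 8.75 and P = 101.75.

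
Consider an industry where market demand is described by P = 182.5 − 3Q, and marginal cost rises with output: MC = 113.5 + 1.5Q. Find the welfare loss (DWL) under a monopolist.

DWL = 84.64

Under competition P = MC: 182.5 − 3Q = 113.5 + 1.5Q ⇒ Q = 46/3, P = 136.5.
A monopolist chooses Q where MR = MC. MR = 182.5 − 6Q; setting this equal to 113.5 + 1.5Q gives Q = 9.2 and P = 154.9.
CS = ½·(182.5 − 136.5)·46/3 = 1058/3; PS = (136.5·46/3 − 113.5·46/3 − ½·1.5·(46/3)²) = 529/3; TS = 529.
CS = ½·(182.5 − 154.9)·9.2 = 126.96; PS = (154.9·9.2 − 113.5·9.2 − ½·1.5·9.2²) = 317.4; TS = 444.36.
DWL = 529 − 444.36 = 84.64.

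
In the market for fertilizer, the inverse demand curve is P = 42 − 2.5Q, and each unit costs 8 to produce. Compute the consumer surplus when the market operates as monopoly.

CS = 57.8

Monopoly sets MR = MC: 42 − 5Q = 8 ⇒ Q = 6.8, P = 42 − 2.5·6.8 = 25.
CS = ½·(42 − 25)·6.8 = 57.8.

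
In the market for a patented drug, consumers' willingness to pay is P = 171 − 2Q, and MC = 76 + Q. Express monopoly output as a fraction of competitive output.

The monopolist equates marginal revenue to marginal cost: 171 − 4Q = 76 + Q, so Q = 19. From demand, P = 133.
Competitive equilibrium sets price equal to marginal cost: 171 − 2Q = 76 + Q, so Q = 95/3 and P = 323/3.
Ratio Q_m/Q_c = 19/(95/3) = 0.6.

Q_m/Q_c = 0.6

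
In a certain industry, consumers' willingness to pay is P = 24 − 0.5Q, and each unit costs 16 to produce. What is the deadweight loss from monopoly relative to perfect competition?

DWL = 16

Under competition P = MC = 16, so Q = (24 − 16)/0.5 = 16.
Monopoly sets MR = MC: 24 − Q = 16 ⇒ Q = 8, P = 24 − 0.5·8 = 20.
DWL is the triangle between Q = 8 and Q = 16: ½·(16 − 8)·(20 − 16) = 16.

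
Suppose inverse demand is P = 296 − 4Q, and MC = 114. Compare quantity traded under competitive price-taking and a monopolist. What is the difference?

Q falls by 22.75

Competitive firms price at marginal cost: P = 114, giving Q = 45.5.
The monopolist equates marginal revenue to marginal cost: 296 − 8Q = 114, so Q = 22.75. From demand, P = 205.
Change in quantity traded: 22.75 − 45.5 = −22.75.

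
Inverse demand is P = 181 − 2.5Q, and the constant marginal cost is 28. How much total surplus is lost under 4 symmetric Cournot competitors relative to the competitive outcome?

Competitive firms price at marginal cost: P = 28, giving Q = 61.2.
With 4 symmetric Cournot firms, each firm's FOC gives 181 − 12.5q = 28, so q = 12.24, Q = 4·12.24 = 48.96, and P = 58.6.
DWL is the triangle between Q = 48.96 and Q = 61.2: ½·(61.2 − 48.96)·(58.6 − 28) = 187.272.

DWL = 187.272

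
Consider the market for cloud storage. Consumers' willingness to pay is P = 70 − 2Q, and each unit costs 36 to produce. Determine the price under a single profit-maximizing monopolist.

P = 53

The monopolist equates marginal revenue to marginal cost: 70 − 4Q = 36, so Q = 8.5. From demand, P = 53.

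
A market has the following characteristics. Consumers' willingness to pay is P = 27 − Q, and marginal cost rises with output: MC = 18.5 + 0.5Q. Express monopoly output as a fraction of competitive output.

Q_m/Q_c = 0.6

The monopolist equates marginal revenue to marginal cost: 27 − 2Q = 18.5 + 0.5Q, so Q = 3.4. From demand, P = 23.6.
Competitive equilibrium sets price equal to marginal cost: 27 − Q = 18.5 + 0.5Q, so Q = 17/3 and P = 64/3.
Ratio Q_m/Q_c = 3.4/(17/3) = 0.6.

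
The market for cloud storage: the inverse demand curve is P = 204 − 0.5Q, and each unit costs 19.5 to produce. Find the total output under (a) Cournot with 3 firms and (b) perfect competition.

Cournot: Q = 276.75; Competition: Q = 369

In a 3-firm Cournot equilibrium, symmetry and the first-order condition give q = (204 − 19.5)/(2) = 92.25. So Q = 276.75 and P = 65.625.
Perfect competition: P = MC = 19.5, so 204 − 0.5Q = 19.5 and Q = 369.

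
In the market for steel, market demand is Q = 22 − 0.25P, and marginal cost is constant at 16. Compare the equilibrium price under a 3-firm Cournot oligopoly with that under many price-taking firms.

Inverting demand: P = 88 − 4Q.
Cournot with 3 identical firms: the symmetric best-response condition is 88 − 16q = 16. Each firm produces q = 4.5, total output Q = 13.5, price P = 34.
Competitive firms price at marginal cost: P = 16, giving Q = 18.

Cournot: P = 34; Competition: P = 16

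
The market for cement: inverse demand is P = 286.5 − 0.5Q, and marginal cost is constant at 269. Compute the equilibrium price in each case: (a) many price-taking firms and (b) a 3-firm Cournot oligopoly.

Under competition P = MC = 269, so Q = (286.5 − 269)/0.5 = 35.
In a 3-firm Cournot equilibrium, symmetry and the first-order condition give q = (286.5 − 269)/(2) = 8.75. So Q = 26.25 and P = 273.375.

Competition: P = 269; Cournot: P = 273.375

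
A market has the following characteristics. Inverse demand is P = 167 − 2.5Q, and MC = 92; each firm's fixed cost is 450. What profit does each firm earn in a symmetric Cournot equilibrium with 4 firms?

π_i = −360

In a 4-firm Cournot equilibrium, symmetry and the first-order condition give q = (167 − 92)/(12.5) = 6. So Q = 24 and P = 107.
Each firm's profit = (107 − 92)·6 − 450 = −360.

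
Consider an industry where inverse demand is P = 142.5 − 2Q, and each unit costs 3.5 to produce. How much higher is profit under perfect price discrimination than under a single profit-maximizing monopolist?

Profit rises by 2415.125

Monopoly sets MR = MC: 142.5 − 4Q = 3.5 ⇒ Q = 34.75, P = 142.5 − 2·34.75 = 73.
Profit = (73 − 3.5)·34.75 = 2415.125.
Under first-degree price discrimination the firm charges each unit its demand price and produces up to where P = MC, i.e. Q = 69.5. Consumer surplus is zero; producer surplus equals total surplus.
PS equals the full surplus area, 4830.25. Profit = 4830.25 = 4830.25.
Change in profit: 4830.25 − 2415.125 = 2415.125.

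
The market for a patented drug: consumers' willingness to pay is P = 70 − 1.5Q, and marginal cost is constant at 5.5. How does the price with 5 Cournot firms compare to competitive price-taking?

Cournot with 5 identical firms: the symmetric best-response condition is 70 − 9q = 5.5. Each firm produces q = 43/6, total output Q = 215/6, price P = 16.25.
Competitive firms price at marginal cost: P = 5.5, giving Q = 43.

Cournot: P = 16.25; Competition: P = 5.5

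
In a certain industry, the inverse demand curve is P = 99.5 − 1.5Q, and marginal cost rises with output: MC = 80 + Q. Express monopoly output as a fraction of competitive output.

Q_m/Q_c = 0.625

A monopolist chooses Q where MR = MC. MR = 99.5 − 3Q; setting this equal to 80 + Q gives Q = 4.875 and P = 1475/16.
Competitive equilibrium sets price equal to marginal cost: 99.5 − 1.5Q = 80 + Q, so Q = 7.8 and P = 87.8.
Ratio Q_m/Q_c = 4.875/7.8 = 0.625.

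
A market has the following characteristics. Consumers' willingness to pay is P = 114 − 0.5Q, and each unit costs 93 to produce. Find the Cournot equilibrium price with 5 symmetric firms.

P = 96.5

With 5 symmetric Cournot firms, each firm's FOC gives 114 − 3q = 93, so q = 7, Q = 5·7 = 35, and P = 96.5.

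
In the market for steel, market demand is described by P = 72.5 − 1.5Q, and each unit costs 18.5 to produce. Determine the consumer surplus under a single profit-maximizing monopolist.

The monopolist equates marginal revenue to marginal cost: 72.5 − 3Q = 18.5, so Q = 18. From demand, P = 45.5.
CS = ½·(72.5 − 45.5)·18 = 243.

CS = 243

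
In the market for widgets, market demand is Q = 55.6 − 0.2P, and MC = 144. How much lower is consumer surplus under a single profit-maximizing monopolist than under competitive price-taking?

Inverting demand: P = 278 − 5Q.
Competitive firms price at marginal cost: P = 144, giving Q = 26.8.
CS = ½·(278 − 144)·26.8 = 1795.6.
The monopolist equates marginal revenue to marginal cost: 278 − 10Q = 144, so Q = 13.4. From demand, P = 211.
CS = ½·(278 − 211)·13.4 = 448.9.
Change in consumer surplus: 448.9 − 1795.6 = −1346.7.

Consumer surplus falls by 1346.7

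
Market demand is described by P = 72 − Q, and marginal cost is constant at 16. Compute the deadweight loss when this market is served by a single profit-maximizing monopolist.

Competitive firms price at marginal cost: P = 16, giving Q = 56.
Monopoly sets MR = MC: 72 − 2Q = 16 ⇒ Q = 28, P = 72 − 28 = 44.
DWL is the triangle between Q = 28 and Q = 56: ½·(56 − 28)·(44 − 16) = 392.

DWL = 392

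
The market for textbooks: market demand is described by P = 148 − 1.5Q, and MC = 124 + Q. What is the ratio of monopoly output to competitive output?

Q_m/Q_c = 0.625

A monopolist chooses Q where MR = MC. MR = 148 − 3Q; setting this equal to 124 + Q gives Q = 6 and P = 139.
Competitive equilibrium sets price equal to marginal cost: 148 − 1.5Q = 124 + Q, so Q = 9.6 and P = 133.6.
Ratio Q_m/Q_c = 6/9.6 = 0.625.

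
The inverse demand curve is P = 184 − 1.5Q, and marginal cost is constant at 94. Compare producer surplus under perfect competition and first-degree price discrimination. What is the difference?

Under competition P = MC = 94, so Q = (184 − 94)/1.5 = 60.
PS = (94 − 94)·60 = 0.
With perfect price discrimination, output is the efficient level Q = 60 (where demand meets MC), but every buyer pays their willingness to pay: CS = 0 and PS = total surplus.
PS = ½·(184 − 94)·60 = 2700.
Change in producer surplus: 2700 − 0 = 2700.

Producer surplus rises by 2700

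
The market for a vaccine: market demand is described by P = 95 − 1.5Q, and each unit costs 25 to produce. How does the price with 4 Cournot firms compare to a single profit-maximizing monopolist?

Cournot: P = 39; Monopoly: P = 60

Cournot with 4 identical firms: the symmetric best-response condition is 95 − 7.5q = 25. Each firm produces q = 28/3, total output Q = 112/3, price P = 39.
The monopolist equates marginal revenue to marginal cost: 95 − 3Q = 25, so Q = 70/3. From demand, P = 60.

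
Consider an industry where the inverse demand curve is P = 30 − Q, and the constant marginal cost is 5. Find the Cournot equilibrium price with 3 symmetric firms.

P = 11.25

With 3 symmetric Cournot firms, each firm's FOC gives 30 − 4q = 5, so q = 6.25, Q = 3·6.25 = 18.75, and P = 11.25.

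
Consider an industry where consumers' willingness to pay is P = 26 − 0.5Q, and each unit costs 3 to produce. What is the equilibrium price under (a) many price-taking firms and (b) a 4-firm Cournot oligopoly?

Competition: P = 3; Cournot: P = 7.6

Competitive firms price at marginal cost: P = 3, giving Q = 46.
In a 4-firm Cournot equilibrium, symmetry and the first-order condition give q = (26 − 3)/(2.5) = 9.2. So Q = 36.8 and P = 7.6.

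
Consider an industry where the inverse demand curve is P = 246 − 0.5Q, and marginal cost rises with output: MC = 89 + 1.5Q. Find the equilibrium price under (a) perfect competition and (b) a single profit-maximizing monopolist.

Competitive equilibrium sets price equal to marginal cost: 246 − 0.5Q = 89 + 1.5Q, so Q = 78.5 and P = 206.75.
Monopoly sets MR = MC: 246 − Q = 89 + 1.5Q ⇒ Q = 62.8, P = 246 − 0.5·62.8 = 214.6.

Competition: P = 206.75; Monopoly: P = 214.6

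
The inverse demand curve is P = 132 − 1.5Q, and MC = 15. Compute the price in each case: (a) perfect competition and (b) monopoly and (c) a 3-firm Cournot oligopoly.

Perfect competition: P = MC = 15, so 132 − 1.5Q = 15 and Q = 78.
Monopoly sets MR = MC: 132 − 3Q = 15 ⇒ Q = 39, P = 132 − 1.5·39 = 73.5.
In a 3-firm Cournot equilibrium, symmetry and the first-order condition give q = (132 − 15)/(6) = 19.5. So Q = 58.5 and P = 44.25.

Competition: P = 15; Monopoly: P = 73.5; Cournot: P = 44.25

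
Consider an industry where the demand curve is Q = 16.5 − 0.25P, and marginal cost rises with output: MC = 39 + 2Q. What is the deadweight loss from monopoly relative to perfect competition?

Inverting demand: P = 66 − 4Q.
Competitive equilibrium sets price equal to marginal cost: 66 − 4Q = 39 + 2Q, so Q = 4.5 and P = 48.
Monopoly sets MR = MC: 66 − 8Q = 39 + 2Q ⇒ Q = 2.7, P = 66 − 4·2.7 = 55.2.
CS = ½·(66 − 48)·4.5 = 40.5; PS = (48·4.5 − 39·4.5 − ½·2·4.5²) = 20.25; TS = 60.75.
CS = ½·(66 − 55.2)·2.7 = 14.58; PS = (55.2·2.7 − 39·2.7 − ½·2·2.7²) = 36.45; TS = 51.03.
DWL = 60.75 − 51.03 = 9.72.

DWL = 9.72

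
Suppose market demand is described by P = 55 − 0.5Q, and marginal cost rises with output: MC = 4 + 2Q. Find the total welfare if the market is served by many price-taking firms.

Competitive equilibrium sets price equal to marginal cost: 55 − 0.5Q = 4 + 2Q, so Q = 20.4 and P = 44.8.
CS = ½·(55 − 44.8)·20.4 = 104.04; PS = (44.8·20.4 − 4·20.4 − ½·2·20.4²) = 416.16; TS = 520.2.

TS = 520.2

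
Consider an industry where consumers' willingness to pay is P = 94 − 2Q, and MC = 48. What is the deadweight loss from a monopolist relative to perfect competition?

Perfect competition: P = MC = 48, so 94 − 2Q = 48 and Q = 23.
A monopolist chooses Q where MR = MC. MR = 94 − 4Q; setting this equal to 48 gives Q = 11.5 and P = 71.
DWL is the triangle between Q = 11.5 and Q = 23: ½·(23 − 11.5)·(71 − 48) = 132.25.

DWL = 132.25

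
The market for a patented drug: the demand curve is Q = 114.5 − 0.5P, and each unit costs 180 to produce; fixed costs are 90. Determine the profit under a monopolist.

Inverting demand: P = 229 − 2Q.
Monopoly sets MR = MC: 229 − 4Q = 180 ⇒ Q = 12.25, P = 229 − 2·12.25 = 204.5.
Profit = (204.5 − 180)·12.25 − 90 = 210.125.

Profit = 210.125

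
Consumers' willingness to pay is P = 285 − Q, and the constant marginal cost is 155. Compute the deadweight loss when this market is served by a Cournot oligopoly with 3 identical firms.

DWL = 528.125

Perfect competition: P = MC = 155, so 285 − Q = 155 and Q = 130.
Cournot with 3 identical firms: the symmetric best-response condition is 285 − 4q = 155. Each firm produces q = 32.5, total output Q = 97.5, price P = 187.5.
DWL is the triangle between Q = 97.5 and Q = 130: ½·(130 − 97.5)·(187.5 − 155) = 528.125.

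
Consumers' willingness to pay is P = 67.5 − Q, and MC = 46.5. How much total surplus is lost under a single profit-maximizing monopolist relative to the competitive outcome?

Perfect competition: P = MC = 46.5, so 67.5 − Q = 46.5 and Q = 21.
A monopolist chooses Q where MR = MC. MR = 67.5 − 2Q; setting this equal to 46.5 gives Q = 10.5 and P = 57.
DWL is the triangle between Q = 10.5 and Q = 21: ½·(21 − 10.5)·(57 − 46.5) = 55.125.

DWL = 55.125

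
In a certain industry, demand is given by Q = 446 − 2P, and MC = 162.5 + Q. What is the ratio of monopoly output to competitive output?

Inverting demand: P = 223 − 0.5Q.
A monopolist chooses Q where MR = MC. MR = 223 − Q; setting this equal to 162.5 + Q gives Q = 30.25 and P = 207.875.
Under competition P = MC: 223 − 0.5Q = 162.5 + Q ⇒ Q = 121/3, P = 1217/6.
Ratio Q_m/Q_c = 30.25/(121/3) = 0.75.

Q_m/Q_c = 0.75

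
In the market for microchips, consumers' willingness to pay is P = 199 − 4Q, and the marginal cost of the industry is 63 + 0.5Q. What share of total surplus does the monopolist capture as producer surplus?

Monopoly sets MR = MC: 199 − 8Q = 63 + 0.5Q ⇒ Q = 16, P = 199 − 4·16 = 135.
CS = ½·(199 − 135)·16 = 512.
PS = P·Q − VC(Q) = 135·16 − (63·16 + ½·0.5·16²) = 1088.
Share captured = PS/TS = 1088/1600 = 0.68.

PS/TS = 0.68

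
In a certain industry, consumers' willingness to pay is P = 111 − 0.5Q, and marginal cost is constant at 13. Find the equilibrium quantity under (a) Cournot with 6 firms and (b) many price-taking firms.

Cournot: Q = 168; Competition: Q = 196

Cournot with 6 identical firms: the symmetric best-response condition is 111 − 3.5q = 13. Each firm produces q = 28, total output Q = 168, price P = 27.
Under competition P = MC = 13, so Q = (111 − 13)/0.5 = 196.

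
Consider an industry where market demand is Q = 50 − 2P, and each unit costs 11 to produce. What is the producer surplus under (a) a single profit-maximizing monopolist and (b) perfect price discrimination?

Monopoly: PS = 98; Perfect PD: PS = 196

Inverting demand: P = 25 − 0.5Q.
The monopolist equates marginal revenue to marginal cost: 25 − Q = 11, so Q = 14. From demand, P = 18.
PS = (18 − 11)·14 = 98.
A perfectly discriminating monopolist sells every unit with P(Q) ≥ MC(Q), so output equals the competitive quantity Q = 28. Each buyer pays their reservation price, so CS = 0 and the firm captures all surplus.
PS = ½·(25 − 11)·28 = 196.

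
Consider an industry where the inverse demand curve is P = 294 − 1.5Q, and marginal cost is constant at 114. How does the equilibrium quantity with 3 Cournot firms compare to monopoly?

Cournot: Q = 90; Monopoly: Q = 60

In a 3-firm Cournot equilibrium, symmetry and the first-order condition give q = (294 − 114)/(6) = 30. So Q = 90 and P = 159.
The monopolist equates marginal revenue to marginal cost: 294 − 3Q = 114, so Q = 60. From demand, P = 204.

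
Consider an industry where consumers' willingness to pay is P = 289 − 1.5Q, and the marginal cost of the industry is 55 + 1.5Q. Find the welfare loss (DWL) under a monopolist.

Under competition P = MC: 289 − 1.5Q = 55 + 1.5Q ⇒ Q = 78, P = 172.
A monopolist chooses Q where MR = MC. MR = 289 − 3Q; setting this equal to 55 + 1.5Q gives Q = 52 and P = 211.
CS = ½·(289 − 172)·78 = 4563; PS = (172·78 − 55·78 − ½·1.5·78²) = 4563; TS = 9126.
CS = ½·(289 − 211)·52 = 2028; PS = (211·52 − 55·52 − ½·1.5·52²) = 6084; TS = 8112.
DWL = 9126 − 8112 = 1014.

DWL = 1014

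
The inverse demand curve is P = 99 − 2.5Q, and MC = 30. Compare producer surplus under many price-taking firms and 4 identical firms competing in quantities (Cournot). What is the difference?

PS rises by 304.704

Under competition P = MC = 30, so Q = (99 − 30)/2.5 = 27.6.
PS = (30 − 30)·27.6 = 0.
In a 4-firm Cournot equilibrium, symmetry and the first-order condition give q = (99 − 30)/(12.5) = 5.52. So Q = 22.08 and P = 43.8.
PS = (43.8 − 30)·22.08 = 304.704.
Change in producer surplus: 304.704 − 0 = 304.704.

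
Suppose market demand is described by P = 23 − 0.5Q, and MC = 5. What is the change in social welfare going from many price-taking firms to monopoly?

Competitive firms price at marginal cost: P = 5, giving Q = 36.
CS = ½·(23 − 5)·36 = 324; PS = (5 − 5)·36 = 0; TS = 324.
A monopolist chooses Q where MR = MC. MR = 23 − Q; setting this equal to 5 gives Q = 18 and P = 14.
CS = ½·(23 − 14)·18 = 81; PS = (14 − 5)·18 = 162; TS = 243.
Change in social welfare: 243 − 324 = −81.

TS falls by 81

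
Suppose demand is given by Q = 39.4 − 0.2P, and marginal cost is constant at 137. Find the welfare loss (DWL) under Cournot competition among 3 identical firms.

Inverting demand: P = 197 − 5Q.
Competitive firms price at marginal cost: P = 137, giving Q = 12.
Cournot with 3 identical firms: the symmetric best-response condition is 197 − 20q = 137. Each firm produces q = 3, total output Q = 9, price P = 152.
DWL is the triangle between Q = 9 and Q = 12: ½·(12 − 9)·(152 − 137) = 22.5.

DWL = 22.5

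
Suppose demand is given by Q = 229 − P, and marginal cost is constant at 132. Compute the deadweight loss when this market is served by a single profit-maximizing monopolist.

Inverting demand: P = 229 − Q.
Perfect competition: P = MC = 132, so 229 − Q = 132 and Q = 97.
Monopoly sets MR = MC: 229 − 2Q = 132 ⇒ Q = 48.5, P = 229 − 48.5 = 180.5.
DWL is the triangle between Q = 48.5 and Q = 97: ½·(97 − 48.5)·(180.5 − 132) = 1176.125.

DWL = 1176.125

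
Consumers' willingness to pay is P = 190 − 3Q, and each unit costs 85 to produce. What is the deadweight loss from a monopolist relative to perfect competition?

Perfect competition: P = MC = 85, so 190 − 3Q = 85 and Q = 35.
Monopoly sets MR = MC: 190 − 6Q = 85 ⇒ Q = 17.5, P = 190 − 3·17.5 = 137.5.
DWL is the triangle between Q = 17.5 and Q = 35: ½·(35 − 17.5)·(137.5 − 85) = 459.375.

DWL = 459.375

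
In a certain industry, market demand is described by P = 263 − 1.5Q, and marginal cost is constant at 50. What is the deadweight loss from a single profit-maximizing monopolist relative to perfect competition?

Under competition P = MC = 50, so Q = (263 − 50)/1.5 = 142.
A monopolist chooses Q where MR = MC. MR = 263 − 3Q; setting this equal to 50 gives Q = 71 and P = 156.5.
DWL is the triangle between Q = 71 and Q = 142: ½·(142 − 71)·(156.5 − 50) = 3780.75.

DWL = 3780.75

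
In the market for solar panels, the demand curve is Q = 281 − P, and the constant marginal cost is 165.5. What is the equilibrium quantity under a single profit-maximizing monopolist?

Q = 57.75

Inverting demand: P = 281 − Q.
Monopoly sets MR = MC: 281 − 2Q = 165.5 ⇒ Q = 57.75, P = 281 − 57.75 = 223.25.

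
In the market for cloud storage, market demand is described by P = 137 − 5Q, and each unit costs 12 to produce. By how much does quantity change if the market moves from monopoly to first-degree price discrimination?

Quantity rises by 12.5

Monopoly sets MR = MC: 137 − 10Q = 12 ⇒ Q = 12.5, P = 137 − 5·12.5 = 74.5.
Under first-degree price discrimination the firm charges each unit its demand price and produces up to where P = MC, i.e. Q = 25. Consumer surplus is zero; producer surplus equals total surplus.
Change in quantity: 25 − 12.5 = 12.5.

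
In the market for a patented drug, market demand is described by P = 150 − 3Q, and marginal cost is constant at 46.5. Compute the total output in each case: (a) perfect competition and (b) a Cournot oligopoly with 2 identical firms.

Perfect competition: P = MC = 46.5, so 150 − 3Q = 46.5 and Q = 34.5.
With 2 symmetric Cournot firms, each firm's FOC gives 150 − 9q = 46.5, so q = 11.5, Q = 2·11.5 = 23, and P = 81.

Competition: Q = 34.5; Cournot: Q = 23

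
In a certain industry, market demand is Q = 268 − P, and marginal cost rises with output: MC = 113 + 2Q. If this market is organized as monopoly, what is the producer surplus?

PS = 3003.125

Inverting demand: P = 268 − Q.
Monopoly sets MR = MC: 268 − 2Q = 113 + 2Q ⇒ Q = 38.75, P = 268 − 38.75 = 229.25.
PS = P·Q − VC(Q) = 229.25·38.75 − (113·38.75 + ½·2·38.75²) = 3003.125.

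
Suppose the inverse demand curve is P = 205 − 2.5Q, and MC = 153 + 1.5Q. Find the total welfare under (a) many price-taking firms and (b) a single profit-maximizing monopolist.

Competition: TS = 338; Monopoly: TS = 288

Under competition P = MC: 205 − 2.5Q = 153 + 1.5Q ⇒ Q = 13, P = 172.5.
CS = ½·(205 − 172.5)·13 = 211.25; PS = (172.5·13 − 153·13 − ½·1.5·13²) = 126.75; TS = 338.
Monopoly sets MR = MC: 205 − 5Q = 153 + 1.5Q ⇒ Q = 8, P = 205 − 2.5·8 = 185.
CS = ½·(205 − 185)·8 = 80; PS = (185·8 − 153·8 − ½·1.5·8²) = 208; TS = 288.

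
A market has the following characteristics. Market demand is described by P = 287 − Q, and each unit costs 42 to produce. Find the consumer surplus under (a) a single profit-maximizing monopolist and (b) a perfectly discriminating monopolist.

The monopolist equates marginal revenue to marginal cost: 287 − 2Q = 42, so Q = 122.5. From demand, P = 164.5.
CS = ½·(287 − 164.5)·122.5 = 7503.125.
With perfect price discrimination, output is the efficient level Q = 245 (where demand meets MC), but every buyer pays their willingness to pay: CS = 0 and PS = total surplus.
CS = 0.

Monopoly: CS = 7503.125; Perfect PD: CS = 0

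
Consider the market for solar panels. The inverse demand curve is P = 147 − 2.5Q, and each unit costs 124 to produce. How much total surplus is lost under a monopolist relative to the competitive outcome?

Under competition P = MC = 124, so Q = (147 − 124)/2.5 = 9.2.
The monopolist equates marginal revenue to marginal cost: 147 − 5Q = 124, so Q = 4.6. From demand, P = 135.5.
DWL is the triangle between Q = 4.6 and Q = 9.2: ½·(9.2 − 4.6)·(135.5 − 124) = 26.45.

DWL = 26.45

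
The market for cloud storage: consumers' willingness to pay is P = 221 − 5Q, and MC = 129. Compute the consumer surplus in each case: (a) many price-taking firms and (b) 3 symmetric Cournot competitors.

Competitive firms price at marginal cost: P = 129, giving Q = 18.4.
CS = ½·(221 − 129)·18.4 = 846.4.
Cournot with 3 identical firms: the symmetric best-response condition is 221 − 20q = 129. Each firm produces q = 4.6, total output Q = 13.8, price P = 152.
CS = ½·(221 − 152)·13.8 = 476.1.

Competition: CS = 846.4; Cournot: CS = 476.1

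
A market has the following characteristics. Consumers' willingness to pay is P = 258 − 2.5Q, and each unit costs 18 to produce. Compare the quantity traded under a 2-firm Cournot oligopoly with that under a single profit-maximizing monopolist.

Cournot: Q = 64; Monopoly: Q = 48

Cournot with 2 identical firms: the symmetric best-response condition is 258 − 7.5q = 18. Each firm produces q = 32, total output Q = 64, price P = 98.
The monopolist equates marginal revenue to marginal cost: 258 − 5Q = 18, so Q = 48. From demand, P = 138.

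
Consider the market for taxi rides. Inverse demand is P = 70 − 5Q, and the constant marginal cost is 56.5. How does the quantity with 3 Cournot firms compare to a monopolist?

Cournot: Q = 2.025; Monopoly: Q = 1.35

Cournot with 3 identical firms: the symmetric best-response condition is 70 − 20q = 56.5. Each firm produces q = 0.675, total output Q = 2.025, price P = 59.875.
Monopoly sets MR = MC: 70 − 10Q = 56.5 ⇒ Q = 1.35, P = 70 − 5·1.35 = 63.25.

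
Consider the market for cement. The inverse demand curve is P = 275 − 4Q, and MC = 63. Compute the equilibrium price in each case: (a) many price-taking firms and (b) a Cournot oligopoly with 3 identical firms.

Competitive firms price at marginal cost: P = 63, giving Q = 53.
In a 3-firm Cournot equilibrium, symmetry and the first-order condition give q = (275 − 63)/(16) = 13.25. So Q = 39.75 and P = 116.

Competition: P = 63; Cournot: P = 116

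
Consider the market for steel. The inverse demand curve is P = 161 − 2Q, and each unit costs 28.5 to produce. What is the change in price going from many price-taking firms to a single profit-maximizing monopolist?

P rises by 66.25

Perfect competition: P = MC = 28.5, so 161 − 2Q = 28.5 and Q = 66.25.
Monopoly sets MR = MC: 161 − 4Q = 28.5 ⇒ Q = 33.125, P = 161 − 2·33.125 = 94.75.
Change in price: 94.75 − 28.5 = 66.25.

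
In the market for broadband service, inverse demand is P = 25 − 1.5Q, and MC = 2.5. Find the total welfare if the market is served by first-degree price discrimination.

TS = 168.75

A perfectly discriminating monopolist sells every unit with P(Q) ≥ MC(Q), so output equals the competitive quantity Q = 15. Each buyer pays their reservation price, so CS = 0 and the firm captures all surplus.
TS = 168.75 (equal to competitive TS).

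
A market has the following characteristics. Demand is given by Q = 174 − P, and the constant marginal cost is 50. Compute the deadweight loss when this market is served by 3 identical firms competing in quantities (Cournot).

DWL = 480.5

Inverting demand: P = 174 − Q.
Competitive firms price at marginal cost: P = 50, giving Q = 124.
With 3 symmetric Cournot firms, each firm's FOC gives 174 − 4q = 50, so q = 31, Q = 3·31 = 93, and P = 81.
DWL is the triangle between Q = 93 and Q = 124: ½·(124 − 93)·(81 − 50) = 480.5.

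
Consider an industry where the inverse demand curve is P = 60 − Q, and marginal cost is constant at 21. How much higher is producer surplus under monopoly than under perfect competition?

Competitive firms price at marginal cost: P = 21, giving Q = 39.
PS = (21 − 21)·39 = 0.
Monopoly sets MR = MC: 60 − 2Q = 21 ⇒ Q = 19.5, P = 60 − 19.5 = 40.5.
PS = (40.5 − 21)·19.5 = 380.25.
Change in producer surplus: 380.25 − 0 = 380.25.

Producer surplus rises by 380.25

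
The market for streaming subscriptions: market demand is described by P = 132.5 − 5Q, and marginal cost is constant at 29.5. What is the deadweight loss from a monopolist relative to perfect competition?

Competitive firms price at marginal cost: P = 29.5, giving Q = 20.6.
Monopoly sets MR = MC: 132.5 − 10Q = 29.5 ⇒ Q = 10.3, P = 132.5 − 5·10.3 = 81.
DWL is the triangle between Q = 10.3 and Q = 20.6: ½·(20.6 − 10.3)·(81 − 29.5) = 265.225.

DWL = 265.225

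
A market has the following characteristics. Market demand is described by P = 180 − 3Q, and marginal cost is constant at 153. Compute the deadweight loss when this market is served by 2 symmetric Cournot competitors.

DWL = 13.5

Perfect competition: P = MC = 153, so 180 − 3Q = 153 and Q = 9.
In a 2-firm Cournot equilibrium, symmetry and the first-order condition give q = (180 − 153)/(9) = 3. So Q = 6 and P = 162.
DWL is the triangle between Q = 6 and Q = 9: ½·(9 − 6)·(162 − 153) = 13.5.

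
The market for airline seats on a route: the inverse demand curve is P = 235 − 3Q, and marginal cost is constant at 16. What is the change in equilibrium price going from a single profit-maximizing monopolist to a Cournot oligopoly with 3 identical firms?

P falls by 54.75

The monopolist equates marginal revenue to marginal cost: 235 − 6Q = 16, so Q = 36.5. From demand, P = 125.5.
With 3 symmetric Cournot firms, each firm's FOC gives 235 − 12q = 16, so q = 18.25, Q = 3·18.25 = 54.75, and P = 70.75.
Change in equilibrium price: 70.75 − 125.5 = −54.75.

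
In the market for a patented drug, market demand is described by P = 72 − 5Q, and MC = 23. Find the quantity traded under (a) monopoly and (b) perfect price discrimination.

Monopoly: Q = 4.9; Perfect PD: Q = 9.8

The monopolist equates marginal revenue to marginal cost: 72 − 10Q = 23, so Q = 4.9. From demand, P = 47.5.
With perfect price discrimination, output is the efficient level Q = 9.8 (where demand meets MC), but every buyer pays their willingness to pay: CS = 0 and PS = total surplus.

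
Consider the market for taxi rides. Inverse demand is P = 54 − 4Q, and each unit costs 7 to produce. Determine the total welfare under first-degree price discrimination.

TS = 276.125

A perfectly discriminating monopolist sells every unit with P(Q) ≥ MC(Q), so output equals the competitive quantity Q = 11.75. Each buyer pays their reservation price, so CS = 0 and the firm captures all surplus.
TS = 276.125 (equal to competitive TS).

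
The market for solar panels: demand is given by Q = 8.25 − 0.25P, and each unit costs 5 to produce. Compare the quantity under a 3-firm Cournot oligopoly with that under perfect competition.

Inverting demand: P = 33 − 4Q.
With 3 symmetric Cournot firms, each firm's FOC gives 33 − 16q = 5, so q = 1.75, Q = 3·1.75 = 5.25, and P = 12.
Under competition P = MC = 5, so Q = (33 − 5)/4 = 7.

Cournot: Q = 5.25; Competition: Q = 7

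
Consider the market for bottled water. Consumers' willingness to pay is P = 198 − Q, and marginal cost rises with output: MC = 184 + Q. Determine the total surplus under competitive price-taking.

Under competition P = MC: 198 − Q = 184 + Q ⇒ Q = 7, P = 191.
CS = ½·(198 − 191)·7 = 24.5; PS = (191·7 − 184·7 − ½·1·7²) = 24.5; TS = 49.

TS = 49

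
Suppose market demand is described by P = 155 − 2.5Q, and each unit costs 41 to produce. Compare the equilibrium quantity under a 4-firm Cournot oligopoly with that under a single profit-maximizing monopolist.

Cournot: Q = 36.48; Monopoly: Q = 22.8

Cournot with 4 identical firms: the symmetric best-response condition is 155 − 12.5q = 41. Each firm produces q = 9.12, total output Q = 36.48, price P = 63.8.
Monopoly sets MR = MC: 155 − 5Q = 41 ⇒ Q = 22.8, P = 155 − 2.5·22.8 = 98.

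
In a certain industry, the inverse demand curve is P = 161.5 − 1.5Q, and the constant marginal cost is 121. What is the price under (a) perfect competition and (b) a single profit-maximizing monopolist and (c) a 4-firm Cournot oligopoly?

Competitive firms price at marginal cost: P = 121, giving Q = 27.
A monopolist chooses Q where MR = MC. MR = 161.5 − 3Q; setting this equal to 121 gives Q = 13.5 and P = 141.25.
In a 4-firm Cournot equilibrium, symmetry and the first-order condition give q = (161.5 − 121)/(7.5) = 5.4. So Q = 21.6 and P = 129.1.

Competition: P = 121; Monopoly: P = 141.25; Cournot: P = 129.1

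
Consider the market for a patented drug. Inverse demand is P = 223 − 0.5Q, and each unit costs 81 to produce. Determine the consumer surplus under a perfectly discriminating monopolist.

Under first-degree price discrimination the firm charges each unit its demand price and produces up to where P = MC, i.e. Q = 284. Consumer surplus is zero; producer surplus equals total surplus.
CS = 0.

CS = 0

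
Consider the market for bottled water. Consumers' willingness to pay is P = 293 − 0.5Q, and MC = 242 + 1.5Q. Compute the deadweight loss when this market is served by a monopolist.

DWL = 26.01

Under competition P = MC: 293 − 0.5Q = 242 + 1.5Q ⇒ Q = 25.5, P = 280.25.
The monopolist equates marginal revenue to marginal cost: 293 − Q = 242 + 1.5Q, so Q = 20.4. From demand, P = 282.8.
CS = ½·(293 − 280.25)·25.5 = 2601/16; PS = (280.25·25.5 − 242·25.5 − ½·1.5·25.5²) = 7803/16; TS = 650.25.
CS = ½·(293 − 282.8)·20.4 = 104.04; PS = (282.8·20.4 − 242·20.4 − ½·1.5·20.4²) = 520.2; TS = 624.24.
DWL = 650.25 − 624.24 = 26.01.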